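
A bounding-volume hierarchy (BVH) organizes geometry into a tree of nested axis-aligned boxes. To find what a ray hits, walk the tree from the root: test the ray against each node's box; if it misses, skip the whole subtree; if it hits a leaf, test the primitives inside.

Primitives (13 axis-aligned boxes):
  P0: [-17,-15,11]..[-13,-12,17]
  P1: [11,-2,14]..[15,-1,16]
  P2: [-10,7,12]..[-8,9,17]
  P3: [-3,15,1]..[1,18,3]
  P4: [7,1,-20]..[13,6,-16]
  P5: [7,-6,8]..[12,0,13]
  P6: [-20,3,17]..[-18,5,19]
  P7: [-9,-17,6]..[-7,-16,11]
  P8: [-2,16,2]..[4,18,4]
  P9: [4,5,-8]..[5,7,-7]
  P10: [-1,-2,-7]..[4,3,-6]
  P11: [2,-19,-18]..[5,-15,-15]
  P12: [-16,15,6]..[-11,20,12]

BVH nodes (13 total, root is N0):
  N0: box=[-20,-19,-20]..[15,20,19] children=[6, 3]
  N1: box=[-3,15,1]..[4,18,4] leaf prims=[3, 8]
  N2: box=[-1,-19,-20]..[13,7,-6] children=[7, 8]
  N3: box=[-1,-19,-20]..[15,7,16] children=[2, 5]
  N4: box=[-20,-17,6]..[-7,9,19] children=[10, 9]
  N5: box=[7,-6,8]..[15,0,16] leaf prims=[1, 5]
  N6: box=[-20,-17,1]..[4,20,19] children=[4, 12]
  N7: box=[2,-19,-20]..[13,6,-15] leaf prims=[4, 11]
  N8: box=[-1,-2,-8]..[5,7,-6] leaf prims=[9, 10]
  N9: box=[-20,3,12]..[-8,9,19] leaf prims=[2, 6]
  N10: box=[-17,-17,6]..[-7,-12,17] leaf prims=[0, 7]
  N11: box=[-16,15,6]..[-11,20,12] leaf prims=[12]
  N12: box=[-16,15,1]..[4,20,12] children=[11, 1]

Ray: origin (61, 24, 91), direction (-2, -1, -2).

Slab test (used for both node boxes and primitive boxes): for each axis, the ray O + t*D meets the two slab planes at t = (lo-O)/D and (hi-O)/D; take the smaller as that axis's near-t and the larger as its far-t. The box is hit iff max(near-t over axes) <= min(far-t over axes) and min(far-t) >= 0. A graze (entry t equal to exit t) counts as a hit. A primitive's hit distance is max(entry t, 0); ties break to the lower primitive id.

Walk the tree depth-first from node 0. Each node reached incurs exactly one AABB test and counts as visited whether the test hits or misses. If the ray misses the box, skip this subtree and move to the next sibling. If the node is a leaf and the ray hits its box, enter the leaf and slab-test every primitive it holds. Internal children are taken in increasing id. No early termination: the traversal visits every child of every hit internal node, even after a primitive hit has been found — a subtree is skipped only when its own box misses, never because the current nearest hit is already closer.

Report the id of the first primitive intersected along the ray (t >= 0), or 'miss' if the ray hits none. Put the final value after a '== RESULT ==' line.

Trace the traversal:
N0 x:[23,81/2] y:[4,43] z:[36,111/2] -> hit [36,81/2], descend [3, 6]
  N3 x:[23,31] y:[17,43] z:[75/2,111/2] -> miss, prune
  N6 x:[57/2,81/2] y:[4,41] z:[36,45] -> hit [36,81/2], descend [4, 12]
    N4 x:[34,81/2] y:[15,41] z:[36,85/2] -> hit [36,81/2], descend [9, 10]
      N9 x:[69/2,81/2] y:[15,21] z:[36,79/2] -> miss, prune
      N10 x:[34,39] y:[36,41] z:[37,85/2] -> hit [37,39] leaf, test {P0@t=37, P7(miss)}
    N12 x:[57/2,77/2] y:[4,9] z:[79/2,45] -> miss, prune

order=[0, 3, 6, 4, 9, 10, 12]  |boxes|=7  |leaves|=1  hit=P0

== RESULT ==
0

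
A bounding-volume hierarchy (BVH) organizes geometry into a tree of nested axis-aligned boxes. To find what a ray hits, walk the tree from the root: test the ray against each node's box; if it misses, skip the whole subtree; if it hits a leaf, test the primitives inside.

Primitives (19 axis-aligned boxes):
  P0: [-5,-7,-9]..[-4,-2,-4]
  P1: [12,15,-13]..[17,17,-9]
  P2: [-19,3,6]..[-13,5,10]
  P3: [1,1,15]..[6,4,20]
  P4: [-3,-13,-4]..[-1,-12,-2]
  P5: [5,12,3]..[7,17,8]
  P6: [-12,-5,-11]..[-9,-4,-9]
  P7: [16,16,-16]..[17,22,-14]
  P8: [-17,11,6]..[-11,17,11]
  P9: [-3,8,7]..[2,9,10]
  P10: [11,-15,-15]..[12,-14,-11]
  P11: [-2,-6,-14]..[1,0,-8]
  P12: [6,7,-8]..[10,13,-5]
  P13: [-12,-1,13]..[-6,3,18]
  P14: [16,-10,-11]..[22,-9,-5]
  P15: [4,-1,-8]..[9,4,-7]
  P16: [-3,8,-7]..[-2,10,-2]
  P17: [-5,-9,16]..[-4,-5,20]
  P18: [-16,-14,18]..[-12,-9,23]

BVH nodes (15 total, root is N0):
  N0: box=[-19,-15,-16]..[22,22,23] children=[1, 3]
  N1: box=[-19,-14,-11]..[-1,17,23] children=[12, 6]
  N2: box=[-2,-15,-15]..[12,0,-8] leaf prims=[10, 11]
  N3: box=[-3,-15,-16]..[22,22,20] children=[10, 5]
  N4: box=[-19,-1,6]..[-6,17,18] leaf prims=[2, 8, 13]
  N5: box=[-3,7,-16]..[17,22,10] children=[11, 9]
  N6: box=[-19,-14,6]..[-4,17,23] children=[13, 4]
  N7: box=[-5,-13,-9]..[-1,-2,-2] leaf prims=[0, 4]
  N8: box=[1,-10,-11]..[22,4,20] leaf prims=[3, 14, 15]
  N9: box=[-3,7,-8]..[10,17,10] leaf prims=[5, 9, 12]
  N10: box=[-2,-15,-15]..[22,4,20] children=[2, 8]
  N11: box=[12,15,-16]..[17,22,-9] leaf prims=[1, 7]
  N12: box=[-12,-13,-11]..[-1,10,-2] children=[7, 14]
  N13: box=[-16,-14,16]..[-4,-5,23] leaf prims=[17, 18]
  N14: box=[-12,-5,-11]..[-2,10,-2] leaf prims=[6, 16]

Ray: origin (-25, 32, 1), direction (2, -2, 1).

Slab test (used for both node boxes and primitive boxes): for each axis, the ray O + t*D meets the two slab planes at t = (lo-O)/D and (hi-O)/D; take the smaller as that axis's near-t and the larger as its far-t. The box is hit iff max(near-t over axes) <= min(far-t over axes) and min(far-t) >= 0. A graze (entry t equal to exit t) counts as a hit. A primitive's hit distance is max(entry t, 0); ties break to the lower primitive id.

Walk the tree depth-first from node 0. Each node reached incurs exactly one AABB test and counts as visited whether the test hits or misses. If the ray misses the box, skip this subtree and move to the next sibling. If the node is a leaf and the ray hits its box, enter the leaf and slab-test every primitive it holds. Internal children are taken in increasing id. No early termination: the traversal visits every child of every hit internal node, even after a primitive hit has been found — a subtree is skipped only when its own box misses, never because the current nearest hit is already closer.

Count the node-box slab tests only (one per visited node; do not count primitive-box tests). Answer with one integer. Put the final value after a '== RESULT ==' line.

Walk:
N0 x:[3,47/2] y:[5,47/2] z:[-17,22] -> hit [5,22], descend [1, 3]
  N1 x:[3,12] y:[15/2,23] z:[-12,22] -> hit [15/2,12], descend [6, 12]
    N6 x:[3,21/2] y:[15/2,23] z:[5,22] -> hit [15/2,21/2], descend [4, 13]
      N4 x:[3,19/2] y:[15/2,33/2] z:[5,17] -> hit [15/2,19/2] leaf, test {P2(miss), P8(miss), P13(miss)}
      N13 x:[9/2,21/2] y:[37/2,23] z:[15,22] -> miss, prune
    N12 x:[13/2,12] y:[11,45/2] z:[-12,-3] -> miss, prune
  N3 x:[11,47/2] y:[5,47/2] z:[-17,19] -> hit [11,19], descend [5, 10]
    N5 x:[11,21] y:[5,25/2] z:[-17,9] -> miss, prune
    N10 x:[23/2,47/2] y:[14,47/2] z:[-16,19] -> hit [14,19], descend [2, 8]
      N2 x:[23/2,37/2] y:[16,47/2] z:[-16,-9] -> miss, prune
      N8 x:[13,47/2] y:[14,21] z:[-12,19] -> hit [14,19] leaf, test {P3@t=14, P14(miss), P15(miss)}

order=[0, 1, 6, 4, 13, 12, 3, 5, 10, 2, 8]  |boxes|=11  |leaves|=2  hit=P3

== RESULT ==
11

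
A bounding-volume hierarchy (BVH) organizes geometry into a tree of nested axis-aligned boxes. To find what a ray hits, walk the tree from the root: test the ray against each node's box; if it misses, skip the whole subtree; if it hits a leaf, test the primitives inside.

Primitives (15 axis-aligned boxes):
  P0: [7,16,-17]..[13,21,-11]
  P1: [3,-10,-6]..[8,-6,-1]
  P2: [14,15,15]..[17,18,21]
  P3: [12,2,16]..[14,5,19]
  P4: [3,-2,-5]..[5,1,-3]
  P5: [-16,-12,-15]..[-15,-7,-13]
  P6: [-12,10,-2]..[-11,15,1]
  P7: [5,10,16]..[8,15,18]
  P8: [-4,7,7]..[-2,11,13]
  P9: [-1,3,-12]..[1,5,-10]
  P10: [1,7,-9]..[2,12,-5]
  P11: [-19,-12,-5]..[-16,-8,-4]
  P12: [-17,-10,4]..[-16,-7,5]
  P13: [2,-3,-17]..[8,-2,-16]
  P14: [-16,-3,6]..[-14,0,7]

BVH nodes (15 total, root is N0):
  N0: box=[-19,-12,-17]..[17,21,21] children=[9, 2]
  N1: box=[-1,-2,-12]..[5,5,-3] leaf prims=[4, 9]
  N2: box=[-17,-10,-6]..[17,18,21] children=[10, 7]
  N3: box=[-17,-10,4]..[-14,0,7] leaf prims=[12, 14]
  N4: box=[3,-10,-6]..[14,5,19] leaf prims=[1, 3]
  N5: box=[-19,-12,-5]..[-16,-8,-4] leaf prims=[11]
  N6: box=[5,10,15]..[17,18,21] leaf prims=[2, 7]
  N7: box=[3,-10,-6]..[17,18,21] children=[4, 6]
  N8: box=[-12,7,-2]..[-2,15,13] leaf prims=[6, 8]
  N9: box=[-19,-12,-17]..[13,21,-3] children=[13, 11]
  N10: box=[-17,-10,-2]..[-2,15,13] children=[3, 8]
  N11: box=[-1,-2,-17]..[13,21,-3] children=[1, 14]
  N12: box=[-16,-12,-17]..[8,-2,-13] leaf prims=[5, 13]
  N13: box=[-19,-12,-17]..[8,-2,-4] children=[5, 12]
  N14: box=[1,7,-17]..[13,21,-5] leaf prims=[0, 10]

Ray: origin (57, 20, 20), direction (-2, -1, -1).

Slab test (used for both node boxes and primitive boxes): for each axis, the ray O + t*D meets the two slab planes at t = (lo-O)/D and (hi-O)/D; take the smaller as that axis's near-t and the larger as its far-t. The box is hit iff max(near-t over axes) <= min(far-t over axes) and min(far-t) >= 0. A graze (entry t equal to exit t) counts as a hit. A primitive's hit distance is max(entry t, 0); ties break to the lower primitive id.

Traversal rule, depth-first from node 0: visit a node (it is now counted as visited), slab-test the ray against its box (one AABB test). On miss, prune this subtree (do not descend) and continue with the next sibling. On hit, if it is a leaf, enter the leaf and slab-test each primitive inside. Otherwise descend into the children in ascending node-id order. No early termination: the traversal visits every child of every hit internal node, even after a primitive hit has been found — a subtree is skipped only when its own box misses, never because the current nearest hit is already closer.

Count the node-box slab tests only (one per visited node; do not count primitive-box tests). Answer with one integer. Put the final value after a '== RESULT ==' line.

Trace the traversal:
N0 x:[20,38] y:[-1,32] z:[-1,37] -> hit [20,32], descend [2, 9]
  N2 x:[20,37] y:[2,30] z:[-1,26] -> hit [20,26], descend [7, 10]
    N7 x:[20,27] y:[2,30] z:[-1,26] -> hit [20,26], descend [4, 6]
      N4 x:[43/2,27] y:[15,30] z:[1,26] -> hit [43/2,26] leaf, test {P1@t=26, P3(miss)}
      N6 x:[20,26] y:[2,10] z:[-1,5] -> miss, prune
    N10 x:[59/2,37] y:[5,30] z:[7,22] -> miss, prune
  N9 x:[22,38] y:[-1,32] z:[23,37] -> hit [23,32], descend [11, 13]
    N11 x:[22,29] y:[-1,22] z:[23,37] -> miss, prune
    N13 x:[49/2,38] y:[22,32] z:[24,37] -> hit [49/2,32], descend [5, 12]
      N5 x:[73/2,38] y:[28,32] z:[24,25] -> miss, prune
      N12 x:[49/2,73/2] y:[22,32] z:[33,37] -> miss, prune

Visited [0, 2, 7, 4, 6, 10, 9, 11, 13, 5, 12]. Tests: 11 box, 1 leaf. Nearest: P1.

== RESULT ==
11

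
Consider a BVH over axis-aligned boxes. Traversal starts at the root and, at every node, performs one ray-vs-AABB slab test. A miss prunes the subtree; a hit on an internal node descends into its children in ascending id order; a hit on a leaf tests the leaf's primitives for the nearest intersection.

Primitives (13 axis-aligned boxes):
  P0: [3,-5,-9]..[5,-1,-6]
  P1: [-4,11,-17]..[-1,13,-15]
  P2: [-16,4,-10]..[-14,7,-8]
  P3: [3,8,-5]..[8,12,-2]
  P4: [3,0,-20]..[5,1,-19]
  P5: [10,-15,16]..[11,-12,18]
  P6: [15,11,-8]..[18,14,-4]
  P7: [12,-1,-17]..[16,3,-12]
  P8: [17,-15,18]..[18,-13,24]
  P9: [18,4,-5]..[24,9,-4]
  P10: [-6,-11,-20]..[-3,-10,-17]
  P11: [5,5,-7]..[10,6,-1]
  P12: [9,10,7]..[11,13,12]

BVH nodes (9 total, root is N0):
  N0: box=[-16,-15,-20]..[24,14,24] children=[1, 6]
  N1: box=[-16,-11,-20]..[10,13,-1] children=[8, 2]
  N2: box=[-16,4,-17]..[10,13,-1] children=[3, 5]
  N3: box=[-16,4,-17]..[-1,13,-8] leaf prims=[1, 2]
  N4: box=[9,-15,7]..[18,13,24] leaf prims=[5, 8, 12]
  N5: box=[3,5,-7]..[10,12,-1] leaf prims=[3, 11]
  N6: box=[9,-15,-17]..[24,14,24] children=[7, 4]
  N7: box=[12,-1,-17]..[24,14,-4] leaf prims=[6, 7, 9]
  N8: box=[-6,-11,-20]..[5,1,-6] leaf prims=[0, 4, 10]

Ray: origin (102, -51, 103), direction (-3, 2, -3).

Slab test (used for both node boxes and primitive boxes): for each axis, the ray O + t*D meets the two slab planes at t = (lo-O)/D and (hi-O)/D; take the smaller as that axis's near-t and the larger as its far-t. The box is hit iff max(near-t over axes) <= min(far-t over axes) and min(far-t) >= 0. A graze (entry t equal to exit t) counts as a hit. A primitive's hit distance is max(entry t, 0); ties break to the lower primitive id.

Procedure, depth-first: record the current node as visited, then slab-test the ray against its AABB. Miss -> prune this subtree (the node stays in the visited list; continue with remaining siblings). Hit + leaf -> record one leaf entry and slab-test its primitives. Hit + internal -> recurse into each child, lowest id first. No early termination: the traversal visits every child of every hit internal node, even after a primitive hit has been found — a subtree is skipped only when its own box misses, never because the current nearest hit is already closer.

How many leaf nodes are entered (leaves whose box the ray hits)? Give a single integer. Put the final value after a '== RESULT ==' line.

Trace the traversal:
N0 x:[26,118/3] y:[18,65/2] z:[79/3,41] -> hit [79/3,65/2], descend [1, 6]
  N1 x:[92/3,118/3] y:[20,32] z:[104/3,41] -> miss, prune
  N6 x:[26,31] y:[18,65/2] z:[79/3,40] -> hit [79/3,31], descend [4, 7]
    N4 x:[28,31] y:[18,32] z:[79/3,32] -> hit [28,31] leaf, test {P5(miss), P8(miss), P12@t=61/2}
    N7 x:[26,30] y:[25,65/2] z:[107/3,40] -> miss, prune

Visited [0, 1, 6, 4, 7]. Tests: 5 box, 1 leaf. Nearest: P12.

== RESULT ==
1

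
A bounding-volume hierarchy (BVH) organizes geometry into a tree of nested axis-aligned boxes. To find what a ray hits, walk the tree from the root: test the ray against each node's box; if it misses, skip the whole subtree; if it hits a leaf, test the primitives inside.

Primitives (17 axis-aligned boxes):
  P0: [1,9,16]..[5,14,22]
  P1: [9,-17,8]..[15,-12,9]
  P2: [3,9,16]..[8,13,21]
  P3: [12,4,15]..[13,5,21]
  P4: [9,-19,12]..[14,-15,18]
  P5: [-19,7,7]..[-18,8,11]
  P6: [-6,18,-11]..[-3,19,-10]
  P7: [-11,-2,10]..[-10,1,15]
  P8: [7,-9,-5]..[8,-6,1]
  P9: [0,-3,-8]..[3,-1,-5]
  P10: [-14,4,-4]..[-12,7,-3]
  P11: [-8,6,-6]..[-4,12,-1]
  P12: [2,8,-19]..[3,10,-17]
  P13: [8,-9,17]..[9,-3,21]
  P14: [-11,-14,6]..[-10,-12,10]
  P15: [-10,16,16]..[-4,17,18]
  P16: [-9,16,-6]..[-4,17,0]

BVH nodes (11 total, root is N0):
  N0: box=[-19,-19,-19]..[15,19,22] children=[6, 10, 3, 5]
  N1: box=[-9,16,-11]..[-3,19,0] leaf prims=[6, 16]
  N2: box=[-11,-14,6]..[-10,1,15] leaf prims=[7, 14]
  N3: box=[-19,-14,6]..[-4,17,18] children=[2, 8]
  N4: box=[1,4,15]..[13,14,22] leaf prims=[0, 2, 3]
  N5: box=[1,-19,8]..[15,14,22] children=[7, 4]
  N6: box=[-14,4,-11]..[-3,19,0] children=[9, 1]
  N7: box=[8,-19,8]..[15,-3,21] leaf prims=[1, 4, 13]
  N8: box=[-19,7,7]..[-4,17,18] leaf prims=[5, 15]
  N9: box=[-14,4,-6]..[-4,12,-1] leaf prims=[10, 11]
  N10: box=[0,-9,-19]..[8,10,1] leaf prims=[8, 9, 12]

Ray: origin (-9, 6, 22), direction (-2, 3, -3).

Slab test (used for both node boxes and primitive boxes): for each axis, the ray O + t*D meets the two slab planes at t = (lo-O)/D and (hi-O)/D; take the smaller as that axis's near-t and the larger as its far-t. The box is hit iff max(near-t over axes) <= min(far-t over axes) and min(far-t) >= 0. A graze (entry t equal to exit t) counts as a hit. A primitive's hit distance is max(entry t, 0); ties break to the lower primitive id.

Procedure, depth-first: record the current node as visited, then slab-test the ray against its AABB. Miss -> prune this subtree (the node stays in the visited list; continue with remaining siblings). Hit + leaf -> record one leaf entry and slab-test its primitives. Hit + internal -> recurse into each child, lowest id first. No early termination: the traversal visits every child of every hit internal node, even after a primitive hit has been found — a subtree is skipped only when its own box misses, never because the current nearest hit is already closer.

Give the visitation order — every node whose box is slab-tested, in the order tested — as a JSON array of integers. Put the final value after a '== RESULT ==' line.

Walk:
N0 x:[-12,5] y:[-25/3,13/3] z:[0,41/3] -> hit [0,13/3], descend [3, 5, 6, 10]
  N3 x:[-5/2,5] y:[-20/3,11/3] z:[4/3,16/3] -> hit [4/3,11/3], descend [2, 8]
    N2 x:[1/2,1] y:[-20/3,-5/3] z:[7/3,16/3] -> miss, prune
    N8 x:[-5/2,5] y:[1/3,11/3] z:[4/3,5] -> hit [4/3,11/3] leaf, test {P5(miss), P15(miss)}
  N5 x:[-12,-5] y:[-25/3,8/3] z:[0,14/3] -> miss, prune
  N6 x:[-3,5/2] y:[-2/3,13/3] z:[22/3,11] -> miss, prune
  N10 x:[-17/2,-9/2] y:[-5,4/3] z:[7,41/3] -> miss, prune

7 AABB tests over nodes [0, 3, 2, 8, 5, 6, 10]; 1 leaf entered; closest miss.

== RESULT ==
[0, 3, 2, 8, 5, 6, 10]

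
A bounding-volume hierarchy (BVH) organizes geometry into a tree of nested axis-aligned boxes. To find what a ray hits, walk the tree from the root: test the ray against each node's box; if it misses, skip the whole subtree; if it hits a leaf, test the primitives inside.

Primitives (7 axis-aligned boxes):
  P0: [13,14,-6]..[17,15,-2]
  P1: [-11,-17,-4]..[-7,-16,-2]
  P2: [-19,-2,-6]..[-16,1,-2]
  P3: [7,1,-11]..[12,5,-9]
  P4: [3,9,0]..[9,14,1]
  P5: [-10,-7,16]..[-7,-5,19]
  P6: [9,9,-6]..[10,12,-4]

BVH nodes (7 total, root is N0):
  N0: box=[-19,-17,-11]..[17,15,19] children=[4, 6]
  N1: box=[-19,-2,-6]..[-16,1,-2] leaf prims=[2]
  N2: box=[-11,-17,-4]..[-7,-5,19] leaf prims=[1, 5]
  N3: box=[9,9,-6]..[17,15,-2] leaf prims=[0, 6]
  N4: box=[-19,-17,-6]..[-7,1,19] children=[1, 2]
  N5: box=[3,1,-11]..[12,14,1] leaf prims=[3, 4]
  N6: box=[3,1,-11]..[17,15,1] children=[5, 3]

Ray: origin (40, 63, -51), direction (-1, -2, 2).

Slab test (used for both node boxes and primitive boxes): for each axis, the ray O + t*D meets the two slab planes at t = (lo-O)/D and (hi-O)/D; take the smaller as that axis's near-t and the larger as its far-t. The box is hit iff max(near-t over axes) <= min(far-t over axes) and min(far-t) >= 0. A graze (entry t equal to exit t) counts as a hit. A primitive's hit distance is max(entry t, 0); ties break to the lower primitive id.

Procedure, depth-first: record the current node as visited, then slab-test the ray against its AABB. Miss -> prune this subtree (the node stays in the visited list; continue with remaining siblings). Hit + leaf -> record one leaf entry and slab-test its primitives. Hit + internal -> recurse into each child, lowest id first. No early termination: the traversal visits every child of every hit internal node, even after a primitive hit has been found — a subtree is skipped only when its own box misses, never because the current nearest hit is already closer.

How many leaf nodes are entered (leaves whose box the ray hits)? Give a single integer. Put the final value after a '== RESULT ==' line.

Walk:
N0 x:[23,59] y:[24,40] z:[20,35] -> hit [24,35], descend [4, 6]
  N4 x:[47,59] y:[31,40] z:[45/2,35] -> miss, prune
  N6 x:[23,37] y:[24,31] z:[20,26] -> hit [24,26], descend [3, 5]
    N3 x:[23,31] y:[24,27] z:[45/2,49/2] -> hit [24,49/2] leaf, test {P0@t=24, P6(miss)}
    N5 x:[28,37] y:[49/2,31] z:[20,26] -> miss, prune

Visited [0, 4, 6, 3, 5]. Tests: 5 box, 1 leaf. Nearest: P0.

== RESULT ==
1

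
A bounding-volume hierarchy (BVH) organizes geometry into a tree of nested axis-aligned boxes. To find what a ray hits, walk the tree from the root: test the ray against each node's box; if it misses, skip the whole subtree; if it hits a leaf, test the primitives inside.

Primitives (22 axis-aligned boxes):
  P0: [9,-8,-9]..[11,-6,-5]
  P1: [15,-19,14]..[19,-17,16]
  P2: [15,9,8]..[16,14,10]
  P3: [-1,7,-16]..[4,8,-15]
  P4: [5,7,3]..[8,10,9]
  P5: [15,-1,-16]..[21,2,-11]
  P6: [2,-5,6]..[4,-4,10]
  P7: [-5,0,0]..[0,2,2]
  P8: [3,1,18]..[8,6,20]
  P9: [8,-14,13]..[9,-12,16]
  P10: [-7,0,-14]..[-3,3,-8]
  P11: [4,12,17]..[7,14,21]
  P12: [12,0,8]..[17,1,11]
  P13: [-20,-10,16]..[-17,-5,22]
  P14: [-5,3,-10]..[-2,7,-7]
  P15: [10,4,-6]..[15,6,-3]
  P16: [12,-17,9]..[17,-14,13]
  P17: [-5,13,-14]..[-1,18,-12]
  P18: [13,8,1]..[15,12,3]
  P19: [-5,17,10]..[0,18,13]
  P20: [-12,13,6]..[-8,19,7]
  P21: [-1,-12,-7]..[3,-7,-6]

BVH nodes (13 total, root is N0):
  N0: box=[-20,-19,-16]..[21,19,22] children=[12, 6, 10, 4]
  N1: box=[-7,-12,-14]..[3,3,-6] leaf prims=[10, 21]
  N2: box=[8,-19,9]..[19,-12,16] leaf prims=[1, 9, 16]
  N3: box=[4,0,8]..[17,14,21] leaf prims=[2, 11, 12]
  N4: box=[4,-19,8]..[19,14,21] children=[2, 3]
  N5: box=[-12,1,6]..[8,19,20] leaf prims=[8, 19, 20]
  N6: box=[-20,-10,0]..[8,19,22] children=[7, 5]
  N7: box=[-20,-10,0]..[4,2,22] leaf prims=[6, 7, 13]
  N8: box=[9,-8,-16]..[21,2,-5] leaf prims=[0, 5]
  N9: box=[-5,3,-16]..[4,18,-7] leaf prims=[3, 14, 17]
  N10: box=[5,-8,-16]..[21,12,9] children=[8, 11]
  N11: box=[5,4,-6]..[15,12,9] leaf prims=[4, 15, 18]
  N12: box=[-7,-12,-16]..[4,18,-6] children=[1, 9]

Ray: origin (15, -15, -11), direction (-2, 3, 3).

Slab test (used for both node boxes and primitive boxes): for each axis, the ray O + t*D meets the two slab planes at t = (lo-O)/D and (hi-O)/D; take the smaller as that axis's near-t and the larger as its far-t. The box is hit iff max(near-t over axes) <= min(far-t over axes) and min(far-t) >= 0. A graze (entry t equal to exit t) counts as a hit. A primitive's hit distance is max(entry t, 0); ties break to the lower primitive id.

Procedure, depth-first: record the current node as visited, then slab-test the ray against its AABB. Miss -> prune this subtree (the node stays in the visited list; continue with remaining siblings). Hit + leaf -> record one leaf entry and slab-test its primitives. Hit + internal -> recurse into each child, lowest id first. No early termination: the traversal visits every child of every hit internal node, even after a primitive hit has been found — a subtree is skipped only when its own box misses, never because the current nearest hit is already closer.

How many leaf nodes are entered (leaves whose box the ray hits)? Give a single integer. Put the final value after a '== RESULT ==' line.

Walk:
N0 x:[-3,35/2] y:[-4/3,34/3] z:[-5/3,11] -> hit [-4/3,11], descend [4, 6, 10, 12]
  N4 x:[-2,11/2] y:[-4/3,29/3] z:[19/3,32/3] -> miss, prune
  N6 x:[7/2,35/2] y:[5/3,34/3] z:[11/3,11] -> hit [11/3,11], descend [5, 7]
    N5 x:[7/2,27/2] y:[16/3,34/3] z:[17/3,31/3] -> hit [17/3,31/3] leaf, test {P8(miss), P19(miss), P20(miss)}
    N7 x:[11/2,35/2] y:[5/3,17/3] z:[11/3,11] -> hit [11/2,17/3] leaf, test {P6(miss), P7(miss), P13(miss)}
  N10 x:[-3,5] y:[7/3,9] z:[-5/3,20/3] -> hit [7/3,5], descend [8, 11]
    N8 x:[-3,3] y:[7/3,17/3] z:[-5/3,2] -> miss, prune
    N11 x:[0,5] y:[19/3,9] z:[5/3,20/3] -> miss, prune
  N12 x:[11/2,11] y:[1,11] z:[-5/3,5/3] -> miss, prune

Summary -> nodes [0, 4, 6, 5, 7, 10, 8, 11, 12]; box-tests=9; leaf-entries=2; first=miss

== RESULT ==
2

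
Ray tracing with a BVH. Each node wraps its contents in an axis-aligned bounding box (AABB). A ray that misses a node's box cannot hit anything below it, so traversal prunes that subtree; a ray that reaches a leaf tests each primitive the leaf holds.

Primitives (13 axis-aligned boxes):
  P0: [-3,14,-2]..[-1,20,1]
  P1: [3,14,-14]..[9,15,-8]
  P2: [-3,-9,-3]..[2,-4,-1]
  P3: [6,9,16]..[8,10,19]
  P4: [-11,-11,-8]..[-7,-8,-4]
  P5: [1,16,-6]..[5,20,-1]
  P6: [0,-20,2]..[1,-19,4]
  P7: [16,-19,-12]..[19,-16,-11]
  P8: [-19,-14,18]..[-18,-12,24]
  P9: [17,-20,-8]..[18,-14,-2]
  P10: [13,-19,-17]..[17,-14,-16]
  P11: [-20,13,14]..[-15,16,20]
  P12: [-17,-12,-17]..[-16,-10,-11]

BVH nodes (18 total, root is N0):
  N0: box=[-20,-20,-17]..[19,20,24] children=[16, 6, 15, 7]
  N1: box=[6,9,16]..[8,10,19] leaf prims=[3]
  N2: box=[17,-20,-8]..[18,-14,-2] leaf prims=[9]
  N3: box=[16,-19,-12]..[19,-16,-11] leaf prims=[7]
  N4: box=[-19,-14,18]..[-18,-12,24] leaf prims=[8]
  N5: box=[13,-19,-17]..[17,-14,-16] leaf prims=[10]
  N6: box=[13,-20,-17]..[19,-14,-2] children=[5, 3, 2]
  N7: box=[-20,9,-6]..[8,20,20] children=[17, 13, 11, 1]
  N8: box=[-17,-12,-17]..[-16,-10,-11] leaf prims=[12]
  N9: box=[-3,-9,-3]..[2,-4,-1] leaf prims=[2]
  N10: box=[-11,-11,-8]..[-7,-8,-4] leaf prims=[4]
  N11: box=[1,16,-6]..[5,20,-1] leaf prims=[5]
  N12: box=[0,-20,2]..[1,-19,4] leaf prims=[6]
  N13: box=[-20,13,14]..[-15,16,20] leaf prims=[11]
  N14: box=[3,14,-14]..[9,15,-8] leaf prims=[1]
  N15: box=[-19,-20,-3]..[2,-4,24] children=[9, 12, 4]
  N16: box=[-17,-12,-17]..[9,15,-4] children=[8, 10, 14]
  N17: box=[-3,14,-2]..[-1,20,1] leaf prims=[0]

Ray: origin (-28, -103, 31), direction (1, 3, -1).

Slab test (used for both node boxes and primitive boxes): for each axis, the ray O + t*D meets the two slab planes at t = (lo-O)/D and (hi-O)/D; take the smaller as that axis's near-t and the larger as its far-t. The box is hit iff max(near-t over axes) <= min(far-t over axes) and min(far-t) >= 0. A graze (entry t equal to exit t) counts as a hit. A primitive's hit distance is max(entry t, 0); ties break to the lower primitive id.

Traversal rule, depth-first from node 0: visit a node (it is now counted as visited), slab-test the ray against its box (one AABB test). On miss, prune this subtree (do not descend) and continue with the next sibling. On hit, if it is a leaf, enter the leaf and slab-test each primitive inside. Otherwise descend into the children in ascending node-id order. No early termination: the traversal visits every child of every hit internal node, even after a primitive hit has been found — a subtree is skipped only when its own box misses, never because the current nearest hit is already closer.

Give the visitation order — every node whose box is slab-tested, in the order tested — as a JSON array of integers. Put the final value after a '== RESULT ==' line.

Traverse from the root:
N0 x:[8,47] y:[83/3,41] z:[7,48] -> hit [83/3,41], descend [6, 7, 15, 16]
  N6 x:[41,47] y:[83/3,89/3] z:[33,48] -> miss, prune
  N7 x:[8,36] y:[112/3,41] z:[11,37] -> miss, prune
  N15 x:[9,30] y:[83/3,33] z:[7,34] -> hit [83/3,30], descend [4, 9, 12]
    N4 x:[9,10] y:[89/3,91/3] z:[7,13] -> miss, prune
    N9 x:[25,30] y:[94/3,33] z:[32,34] -> miss, prune
    N12 x:[28,29] y:[83/3,28] z:[27,29] -> hit [28,28] leaf, test {P6@t=28}
  N16 x:[11,37] y:[91/3,118/3] z:[35,48] -> hit [35,37], descend [8, 10, 14]
    N8 x:[11,12] y:[91/3,31] z:[42,48] -> miss, prune
    N10 x:[17,21] y:[92/3,95/3] z:[35,39] -> miss, prune
    N14 x:[31,37] y:[39,118/3] z:[39,45] -> miss, prune

11 AABB tests over nodes [0, 6, 7, 15, 4, 9, 12, 16, 8, 10, 14]; 1 leaf entered; closest P6.

== RESULT ==
[0, 6, 7, 15, 4, 9, 12, 16, 8, 10, 14]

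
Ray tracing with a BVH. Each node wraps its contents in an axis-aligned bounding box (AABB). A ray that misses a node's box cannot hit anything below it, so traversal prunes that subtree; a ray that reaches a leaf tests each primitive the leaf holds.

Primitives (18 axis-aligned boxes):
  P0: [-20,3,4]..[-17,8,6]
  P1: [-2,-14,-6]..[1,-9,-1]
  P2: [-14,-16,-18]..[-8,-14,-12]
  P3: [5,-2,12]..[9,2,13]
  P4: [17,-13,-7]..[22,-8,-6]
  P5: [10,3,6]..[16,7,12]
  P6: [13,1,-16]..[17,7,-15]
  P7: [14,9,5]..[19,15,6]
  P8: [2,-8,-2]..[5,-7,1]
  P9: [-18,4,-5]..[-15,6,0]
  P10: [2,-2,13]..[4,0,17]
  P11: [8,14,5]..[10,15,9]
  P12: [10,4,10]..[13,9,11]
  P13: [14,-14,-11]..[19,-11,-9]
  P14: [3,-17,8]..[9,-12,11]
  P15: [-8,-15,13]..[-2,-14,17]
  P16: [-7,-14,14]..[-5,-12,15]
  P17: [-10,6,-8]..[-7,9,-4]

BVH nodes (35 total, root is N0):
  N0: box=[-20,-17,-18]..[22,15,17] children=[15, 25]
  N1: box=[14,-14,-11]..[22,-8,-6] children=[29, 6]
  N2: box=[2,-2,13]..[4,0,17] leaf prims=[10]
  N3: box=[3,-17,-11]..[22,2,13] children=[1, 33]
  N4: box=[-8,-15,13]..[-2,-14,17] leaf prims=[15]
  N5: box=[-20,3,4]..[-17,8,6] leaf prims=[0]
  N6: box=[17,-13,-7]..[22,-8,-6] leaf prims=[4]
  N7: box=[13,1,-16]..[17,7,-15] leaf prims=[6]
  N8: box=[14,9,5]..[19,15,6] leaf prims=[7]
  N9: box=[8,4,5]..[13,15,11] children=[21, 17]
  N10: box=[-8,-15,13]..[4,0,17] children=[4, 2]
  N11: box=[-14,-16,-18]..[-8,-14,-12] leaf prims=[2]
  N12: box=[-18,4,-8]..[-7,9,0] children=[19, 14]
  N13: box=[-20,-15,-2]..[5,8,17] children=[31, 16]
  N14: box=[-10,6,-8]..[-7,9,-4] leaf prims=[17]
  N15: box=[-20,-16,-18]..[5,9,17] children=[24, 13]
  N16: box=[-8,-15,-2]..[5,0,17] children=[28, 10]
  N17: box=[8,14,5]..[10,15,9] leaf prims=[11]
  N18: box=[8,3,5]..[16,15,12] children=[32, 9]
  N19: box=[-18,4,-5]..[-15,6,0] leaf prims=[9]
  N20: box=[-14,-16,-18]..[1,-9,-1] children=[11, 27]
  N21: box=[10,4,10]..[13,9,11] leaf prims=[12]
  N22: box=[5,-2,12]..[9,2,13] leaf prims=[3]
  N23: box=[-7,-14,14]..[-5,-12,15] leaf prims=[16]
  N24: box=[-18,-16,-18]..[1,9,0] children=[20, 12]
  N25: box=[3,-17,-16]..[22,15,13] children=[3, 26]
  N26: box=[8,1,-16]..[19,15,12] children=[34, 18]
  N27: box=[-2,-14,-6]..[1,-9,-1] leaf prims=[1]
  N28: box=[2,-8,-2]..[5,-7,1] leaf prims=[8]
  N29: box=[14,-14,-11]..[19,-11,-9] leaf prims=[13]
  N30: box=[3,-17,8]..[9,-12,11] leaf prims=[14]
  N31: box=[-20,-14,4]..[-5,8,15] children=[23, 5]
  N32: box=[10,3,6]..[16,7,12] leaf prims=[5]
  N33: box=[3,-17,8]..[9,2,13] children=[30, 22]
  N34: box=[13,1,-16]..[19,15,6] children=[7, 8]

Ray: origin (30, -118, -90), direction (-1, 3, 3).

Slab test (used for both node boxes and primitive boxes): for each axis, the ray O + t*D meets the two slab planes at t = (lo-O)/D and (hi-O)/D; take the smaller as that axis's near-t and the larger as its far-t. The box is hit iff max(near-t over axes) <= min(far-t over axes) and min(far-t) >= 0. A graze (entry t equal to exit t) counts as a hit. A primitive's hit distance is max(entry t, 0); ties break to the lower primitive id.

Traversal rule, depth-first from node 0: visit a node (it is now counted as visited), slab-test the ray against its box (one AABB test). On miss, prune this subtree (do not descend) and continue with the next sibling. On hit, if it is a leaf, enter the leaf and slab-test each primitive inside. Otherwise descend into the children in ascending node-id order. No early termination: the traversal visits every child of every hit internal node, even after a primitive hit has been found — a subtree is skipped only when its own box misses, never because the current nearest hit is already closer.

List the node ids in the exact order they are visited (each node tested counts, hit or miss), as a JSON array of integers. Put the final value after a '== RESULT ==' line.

Traverse from the root:
N0 x:[8,50] y:[101/3,133/3] z:[24,107/3] -> hit [101/3,107/3], descend [15, 25]
  N15 x:[25,50] y:[34,127/3] z:[24,107/3] -> hit [34,107/3], descend [13, 24]
    N13 x:[25,50] y:[103/3,42] z:[88/3,107/3] -> hit [103/3,107/3], descend [16, 31]
      N16 x:[25,38] y:[103/3,118/3] z:[88/3,107/3] -> hit [103/3,107/3], descend [10, 28]
        N10 x:[26,38] y:[103/3,118/3] z:[103/3,107/3] -> hit [103/3,107/3], descend [2, 4]
          N2 x:[26,28] y:[116/3,118/3] z:[103/3,107/3] -> miss, prune
          N4 x:[32,38] y:[103/3,104/3] z:[103/3,107/3] -> hit [103/3,104/3] leaf, test {P15@t=103/3}
        N28 x:[25,28] y:[110/3,37] z:[88/3,91/3] -> miss, prune
      N31 x:[35,50] y:[104/3,42] z:[94/3,35] -> hit [35,35], descend [5, 23]
        N5 x:[47,50] y:[121/3,42] z:[94/3,32] -> miss, prune
        N23 x:[35,37] y:[104/3,106/3] z:[104/3,35] -> hit [35,35] leaf, test {P16@t=35}
    N24 x:[29,48] y:[34,127/3] z:[24,30] -> miss, prune
  N25 x:[8,27] y:[101/3,133/3] z:[74/3,103/3] -> miss, prune

order=[0, 15, 13, 16, 10, 2, 4, 28, 31, 5, 23, 24, 25]  |boxes|=13  |leaves|=2  hit=P15

== RESULT ==
[0, 15, 13, 16, 10, 2, 4, 28, 31, 5, 23, 24, 25]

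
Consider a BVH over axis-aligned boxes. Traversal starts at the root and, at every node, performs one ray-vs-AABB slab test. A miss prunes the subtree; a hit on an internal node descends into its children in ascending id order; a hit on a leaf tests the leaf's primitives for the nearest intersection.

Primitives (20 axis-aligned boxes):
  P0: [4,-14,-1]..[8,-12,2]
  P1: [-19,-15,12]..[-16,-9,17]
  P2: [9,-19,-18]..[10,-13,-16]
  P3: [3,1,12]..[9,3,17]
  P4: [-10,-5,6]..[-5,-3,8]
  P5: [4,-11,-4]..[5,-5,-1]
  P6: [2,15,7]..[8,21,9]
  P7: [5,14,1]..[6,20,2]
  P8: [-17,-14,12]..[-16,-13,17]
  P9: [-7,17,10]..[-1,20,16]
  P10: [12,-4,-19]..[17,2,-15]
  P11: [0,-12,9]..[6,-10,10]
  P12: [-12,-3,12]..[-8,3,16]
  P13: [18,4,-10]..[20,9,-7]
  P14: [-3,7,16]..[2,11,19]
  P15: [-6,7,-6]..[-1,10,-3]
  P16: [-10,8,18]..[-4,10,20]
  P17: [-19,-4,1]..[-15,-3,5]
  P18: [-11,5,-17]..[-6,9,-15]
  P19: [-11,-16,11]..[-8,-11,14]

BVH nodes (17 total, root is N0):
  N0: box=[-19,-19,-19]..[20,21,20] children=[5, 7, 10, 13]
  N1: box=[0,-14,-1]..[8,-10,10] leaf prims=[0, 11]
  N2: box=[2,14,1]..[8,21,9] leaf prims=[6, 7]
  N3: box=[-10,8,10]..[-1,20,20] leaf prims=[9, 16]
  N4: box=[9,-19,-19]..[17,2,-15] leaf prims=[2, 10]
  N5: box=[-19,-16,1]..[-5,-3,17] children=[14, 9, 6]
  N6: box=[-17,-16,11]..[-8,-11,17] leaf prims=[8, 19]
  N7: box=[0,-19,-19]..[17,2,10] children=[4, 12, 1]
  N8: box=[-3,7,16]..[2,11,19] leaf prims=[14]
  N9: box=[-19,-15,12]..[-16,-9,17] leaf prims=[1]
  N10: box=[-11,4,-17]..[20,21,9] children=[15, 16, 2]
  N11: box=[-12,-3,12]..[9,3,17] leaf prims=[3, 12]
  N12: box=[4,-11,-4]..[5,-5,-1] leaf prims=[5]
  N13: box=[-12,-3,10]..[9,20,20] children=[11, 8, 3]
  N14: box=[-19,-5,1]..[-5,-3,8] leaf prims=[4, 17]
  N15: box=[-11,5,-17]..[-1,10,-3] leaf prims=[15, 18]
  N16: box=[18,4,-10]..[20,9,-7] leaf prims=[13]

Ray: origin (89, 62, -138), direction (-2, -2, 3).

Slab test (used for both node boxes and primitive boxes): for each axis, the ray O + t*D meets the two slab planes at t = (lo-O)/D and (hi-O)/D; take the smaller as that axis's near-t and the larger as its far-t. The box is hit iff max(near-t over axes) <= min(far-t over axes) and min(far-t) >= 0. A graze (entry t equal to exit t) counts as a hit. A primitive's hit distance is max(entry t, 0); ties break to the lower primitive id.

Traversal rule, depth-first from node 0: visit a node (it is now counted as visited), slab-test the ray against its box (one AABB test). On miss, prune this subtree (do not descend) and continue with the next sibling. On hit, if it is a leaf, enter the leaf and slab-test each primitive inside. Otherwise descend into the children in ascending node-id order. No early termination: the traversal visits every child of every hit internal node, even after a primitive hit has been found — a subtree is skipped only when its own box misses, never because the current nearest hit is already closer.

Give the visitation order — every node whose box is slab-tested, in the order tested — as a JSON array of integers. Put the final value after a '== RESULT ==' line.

Walk:
N0 x:[69/2,54] y:[41/2,81/2] z:[119/3,158/3] -> hit [119/3,81/2], descend [5, 7, 10, 13]
  N5 x:[47,54] y:[65/2,39] z:[139/3,155/3] -> miss, prune
  N7 x:[36,89/2] y:[30,81/2] z:[119/3,148/3] -> hit [119/3,81/2], descend [1, 4, 12]
    N1 x:[81/2,89/2] y:[36,38] z:[137/3,148/3] -> miss, prune
    N4 x:[36,40] y:[30,81/2] z:[119/3,41] -> hit [119/3,40] leaf, test {P2@t=40, P10(miss)}
    N12 x:[42,85/2] y:[67/2,73/2] z:[134/3,137/3] -> miss, prune
  N10 x:[69/2,50] y:[41/2,29] z:[121/3,49] -> miss, prune
  N13 x:[40,101/2] y:[21,65/2] z:[148/3,158/3] -> miss, prune

Summary -> nodes [0, 5, 7, 1, 4, 12, 10, 13]; box-tests=8; leaf-entries=1; first=P2

== RESULT ==
[0, 5, 7, 1, 4, 12, 10, 13]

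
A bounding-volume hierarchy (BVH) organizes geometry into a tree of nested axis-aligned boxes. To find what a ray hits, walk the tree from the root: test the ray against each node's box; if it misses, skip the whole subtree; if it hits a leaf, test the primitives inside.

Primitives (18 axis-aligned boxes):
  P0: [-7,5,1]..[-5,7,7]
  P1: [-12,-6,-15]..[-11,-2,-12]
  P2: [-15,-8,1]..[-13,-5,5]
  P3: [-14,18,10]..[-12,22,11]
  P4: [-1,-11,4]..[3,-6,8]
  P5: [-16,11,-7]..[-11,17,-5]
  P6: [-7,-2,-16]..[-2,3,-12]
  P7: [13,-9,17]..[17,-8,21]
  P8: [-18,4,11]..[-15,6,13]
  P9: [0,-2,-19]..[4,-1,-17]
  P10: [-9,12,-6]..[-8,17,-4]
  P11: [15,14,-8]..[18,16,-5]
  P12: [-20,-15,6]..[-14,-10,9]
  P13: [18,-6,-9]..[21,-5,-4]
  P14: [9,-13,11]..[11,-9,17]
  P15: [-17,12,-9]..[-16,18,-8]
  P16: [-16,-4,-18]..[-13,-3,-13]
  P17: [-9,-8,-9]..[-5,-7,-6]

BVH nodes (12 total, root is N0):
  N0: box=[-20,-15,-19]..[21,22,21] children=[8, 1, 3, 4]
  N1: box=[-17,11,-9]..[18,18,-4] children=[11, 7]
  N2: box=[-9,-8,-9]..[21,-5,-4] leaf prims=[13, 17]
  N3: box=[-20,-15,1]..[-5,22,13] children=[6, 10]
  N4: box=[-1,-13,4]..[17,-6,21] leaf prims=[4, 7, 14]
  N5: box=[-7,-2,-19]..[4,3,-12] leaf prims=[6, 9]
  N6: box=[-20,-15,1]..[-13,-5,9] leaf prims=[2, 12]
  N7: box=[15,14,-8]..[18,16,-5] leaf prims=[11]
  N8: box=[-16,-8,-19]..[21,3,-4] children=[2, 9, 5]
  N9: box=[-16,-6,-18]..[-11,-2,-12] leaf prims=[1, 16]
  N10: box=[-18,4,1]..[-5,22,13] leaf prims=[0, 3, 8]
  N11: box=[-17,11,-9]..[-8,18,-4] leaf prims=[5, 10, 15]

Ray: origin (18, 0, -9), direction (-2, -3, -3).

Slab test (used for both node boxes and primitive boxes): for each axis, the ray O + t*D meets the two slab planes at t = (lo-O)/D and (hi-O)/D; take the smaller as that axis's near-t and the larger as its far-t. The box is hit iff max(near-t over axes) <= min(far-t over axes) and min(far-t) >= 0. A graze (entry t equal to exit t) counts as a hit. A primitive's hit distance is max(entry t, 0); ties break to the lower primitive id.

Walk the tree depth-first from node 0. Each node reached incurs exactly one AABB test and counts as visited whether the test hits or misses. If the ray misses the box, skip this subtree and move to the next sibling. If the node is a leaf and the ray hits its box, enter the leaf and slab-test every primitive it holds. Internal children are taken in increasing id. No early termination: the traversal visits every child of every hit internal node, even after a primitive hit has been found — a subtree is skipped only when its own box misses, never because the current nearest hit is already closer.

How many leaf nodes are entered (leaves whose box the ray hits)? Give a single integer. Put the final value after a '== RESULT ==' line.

Walk:
N0 x:[-3/2,19] y:[-22/3,5] z:[-10,10/3] -> hit [-3/2,10/3], descend [1, 3, 4, 8]
  N1 x:[0,35/2] y:[-6,-11/3] z:[-5/3,0] -> miss, prune
  N3 x:[23/2,19] y:[-22/3,5] z:[-22/3,-10/3] -> miss, prune
  N4 x:[1/2,19/2] y:[2,13/3] z:[-10,-13/3] -> miss, prune
  N8 x:[-3/2,17] y:[-1,8/3] z:[-5/3,10/3] -> hit [-1,8/3], descend [2, 5, 9]
    N2 x:[-3/2,27/2] y:[5/3,8/3] z:[-5/3,0] -> miss, prune
    N5 x:[7,25/2] y:[-1,2/3] z:[1,10/3] -> miss, prune
    N9 x:[29/2,17] y:[2/3,2] z:[1,3] -> miss, prune

Summary -> nodes [0, 1, 3, 4, 8, 2, 5, 9]; box-tests=8; leaf-entries=0; first=miss

== RESULT ==
0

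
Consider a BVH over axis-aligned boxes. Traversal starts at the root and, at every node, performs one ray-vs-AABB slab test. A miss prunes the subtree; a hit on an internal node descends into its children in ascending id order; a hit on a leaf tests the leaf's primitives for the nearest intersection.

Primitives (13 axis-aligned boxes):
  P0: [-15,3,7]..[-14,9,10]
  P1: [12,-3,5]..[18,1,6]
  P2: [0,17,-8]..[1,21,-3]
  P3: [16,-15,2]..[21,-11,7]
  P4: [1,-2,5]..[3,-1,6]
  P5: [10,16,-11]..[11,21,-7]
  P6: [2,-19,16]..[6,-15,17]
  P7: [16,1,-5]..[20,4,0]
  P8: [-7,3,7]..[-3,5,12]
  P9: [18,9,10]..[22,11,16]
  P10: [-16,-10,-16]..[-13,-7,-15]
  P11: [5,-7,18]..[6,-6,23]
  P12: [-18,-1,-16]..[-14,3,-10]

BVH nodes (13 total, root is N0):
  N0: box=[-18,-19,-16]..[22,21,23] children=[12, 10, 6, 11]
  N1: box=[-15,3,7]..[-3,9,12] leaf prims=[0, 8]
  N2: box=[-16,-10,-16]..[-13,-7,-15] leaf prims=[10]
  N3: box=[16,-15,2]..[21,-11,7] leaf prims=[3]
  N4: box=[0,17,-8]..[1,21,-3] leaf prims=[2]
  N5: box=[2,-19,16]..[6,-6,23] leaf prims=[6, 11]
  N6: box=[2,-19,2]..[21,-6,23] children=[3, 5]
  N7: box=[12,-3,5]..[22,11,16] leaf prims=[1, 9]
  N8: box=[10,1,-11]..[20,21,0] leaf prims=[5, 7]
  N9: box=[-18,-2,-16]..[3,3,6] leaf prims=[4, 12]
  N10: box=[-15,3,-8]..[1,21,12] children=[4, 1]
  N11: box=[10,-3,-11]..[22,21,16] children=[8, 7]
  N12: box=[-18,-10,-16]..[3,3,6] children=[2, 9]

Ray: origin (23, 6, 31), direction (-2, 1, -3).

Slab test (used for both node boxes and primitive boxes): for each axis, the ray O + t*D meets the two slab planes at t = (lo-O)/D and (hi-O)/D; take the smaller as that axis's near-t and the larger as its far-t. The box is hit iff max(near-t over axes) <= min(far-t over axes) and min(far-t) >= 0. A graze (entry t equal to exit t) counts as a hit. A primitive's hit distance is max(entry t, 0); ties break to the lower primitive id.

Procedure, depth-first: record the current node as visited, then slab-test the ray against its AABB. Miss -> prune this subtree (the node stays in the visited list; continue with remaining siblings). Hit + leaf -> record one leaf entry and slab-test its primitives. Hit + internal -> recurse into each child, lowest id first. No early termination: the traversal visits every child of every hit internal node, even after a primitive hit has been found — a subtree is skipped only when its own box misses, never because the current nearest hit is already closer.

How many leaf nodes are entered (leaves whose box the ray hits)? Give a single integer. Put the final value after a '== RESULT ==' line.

Trace the traversal:
N0 x:[1/2,41/2] y:[-25,15] z:[8/3,47/3] -> hit [8/3,15], descend [6, 10, 11, 12]
  N6 x:[1,21/2] y:[-25,-12] z:[8/3,29/3] -> miss, prune
  N10 x:[11,19] y:[-3,15] z:[19/3,13] -> hit [11,13], descend [1, 4]
    N1 x:[13,19] y:[-3,3] z:[19/3,8] -> miss, prune
    N4 x:[11,23/2] y:[11,15] z:[34/3,13] -> hit [34/3,23/2] leaf, test {P2@t=34/3}
  N11 x:[1/2,13/2] y:[-9,15] z:[5,14] -> hit [5,13/2], descend [7, 8]
    N7 x:[1/2,11/2] y:[-9,5] z:[5,26/3] -> hit [5,5] leaf, test {P1(miss), P9(miss)}
    N8 x:[3/2,13/2] y:[-5,15] z:[31/3,14] -> miss, prune
  N12 x:[10,41/2] y:[-16,-3] z:[25/3,47/3] -> miss, prune

Visited [0, 6, 10, 1, 4, 11, 7, 8, 12]. Tests: 9 box, 2 leaf. Nearest: P2.

== RESULT ==
2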